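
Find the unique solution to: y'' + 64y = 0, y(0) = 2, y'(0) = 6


Characteristic roots of r² + 64 = 0 are ±8i, so y = C₁cos(8x) + C₂sin(8x).
Apply y(0) = 2: C₁ = 2. Differentiate and apply y'(0) = 6: 8·C₂ = 6, so C₂ = 3/4.
Particular solution: y = 2cos(8x) + (3/4)sin(8x).


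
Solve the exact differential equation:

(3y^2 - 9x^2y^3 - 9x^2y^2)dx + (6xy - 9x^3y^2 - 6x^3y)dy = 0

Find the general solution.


Check exactness: ∂M/∂y = 6y - 27x^2y^2 - 18x^2y and ∂N/∂x = 6y - 27x^2y^2 - 18x^2y; equal, so the equation is exact.
Integrate M with respect to x (treating y as constant): ∫M dx = 3xy^2 - 3x^3y^3 - 3x^3y^2 + h(y).
Differentiate w.r.t. y and set equal to N: all terms match, so h'(y) = 0 and h is a constant absorbed into C.
General solution: 3xy^2 - 3x^3y^3 - 3x^3y^2 = C.


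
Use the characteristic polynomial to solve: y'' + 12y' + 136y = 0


Characteristic equation: r² + 12r + 136 = 0.
Discriminant is negative; roots r = -6 ± 10i (complex conjugate pair).
General solution uses e^(α x)(C₁ cos(β x) + C₂ sin(β x)): y = e^(-6x)(C₁cos(10x) + C₂sin(10x)).


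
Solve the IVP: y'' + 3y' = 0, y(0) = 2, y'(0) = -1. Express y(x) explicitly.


Characteristic roots of r² + 3r = 0 are 0, -3.
General solution y = c₁ + c₂ e^(-3x).
Apply y(0) = 2: c₁ + c₂ = 2. Apply y'(0) = -1: 0 c₁ - 3 c₂ = -1.
Solve: c₁ = 5/3, c₂ = 1/3.
Particular solution: y = 5/3 + (1/3)e^(-3x).


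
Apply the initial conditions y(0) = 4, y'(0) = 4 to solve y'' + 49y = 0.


Characteristic roots of r² + 49 = 0 are ±7i, so y = C₁cos(7x) + C₂sin(7x).
Apply y(0) = 4: C₁ = 4. Differentiate and apply y'(0) = 4: 7·C₂ = 4, so C₂ = 4/7.
Particular solution: y = 4cos(7x) + (4/7)sin(7x).


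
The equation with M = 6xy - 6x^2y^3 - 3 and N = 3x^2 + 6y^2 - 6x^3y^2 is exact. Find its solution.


Check exactness: ∂M/∂y = 6x - 18x^2y^2 and ∂N/∂x = 6x - 18x^2y^2; equal, so the equation is exact.
Integrate M with respect to x (treating y as constant): ∫M dx = 3x^2y - 2x^3y^3 - 3x + h(y).
Differentiate w.r.t. y and set equal to N: the x-dependent terms already match, leaving h'(y) = 6y^2. Integrate: h(y) = 2y^3.
So F(x,y) = 3x^2y + 2y^3 - 2x^3y^3 - 3x.
General solution: 3x^2y + 2y^3 - 2x^3y^3 - 3x = C.


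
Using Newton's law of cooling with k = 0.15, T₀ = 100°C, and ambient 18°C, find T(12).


Newton's law: dT/dt = -k(T - T_a) has solution T(t) = T_a + (T₀ - T_a)e^(-kt).
Plug in T_a = 18, T₀ = 100, k = 0.15, t = 12: T(12) = 18 + (82)e^(-1.80) ≈ 31.6°C.


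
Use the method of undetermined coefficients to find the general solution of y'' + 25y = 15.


Homogeneous part: r² + 25 = 0 ⇒ r = ±5i, so y_h = C₁cos(5x) + C₂sin(5x).
Try constant y_p = A; plug in: 25A = 15 ⇒ A = 3/5.
General solution: y = C₁cos(5x) + C₂sin(5x) + 3/5.


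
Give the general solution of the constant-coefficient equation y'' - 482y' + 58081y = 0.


Characteristic equation: r² - 482r + 58081 = 0, i.e. (r - 241)² = 0.
Repeated root r = 241; include an x factor for the second linearly independent solution.
General solution: y = (C₁ + C₂x)e^(241x).


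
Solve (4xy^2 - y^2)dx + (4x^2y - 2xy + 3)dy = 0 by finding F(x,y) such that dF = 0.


Check exactness: ∂M/∂y = 8xy - 2y and ∂N/∂x = 8xy - 2y; equal, so the equation is exact.
Integrate M with respect to x (treating y as constant): ∫M dx = 2x^2y^2 - xy^2 + h(y).
Differentiate w.r.t. y and set equal to N: the x-dependent terms already match, leaving h'(y) = 3. Integrate: h(y) = 3y.
So F(x,y) = 2x^2y^2 - xy^2 + 3y.
General solution: 2x^2y^2 - xy^2 + 3y = C.


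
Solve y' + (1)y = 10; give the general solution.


P(x) = 1, Q(x) = 10; integrating factor μ = e^(x).
(μ y)' = 10e^(x) ⇒ μ y = 10e^(x) + C.
Divide by μ: y = 10 + Ce^(-x).


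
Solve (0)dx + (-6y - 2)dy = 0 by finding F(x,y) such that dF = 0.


Check exactness: ∂M/∂y = 0 and ∂N/∂x = 0; equal, so the equation is exact.
Integrate M with respect to x (treating y as constant): ∫M dx = 0 + h(y).
Differentiate w.r.t. y and set equal to N: the x-dependent terms already match, leaving h'(y) = -6y - 2. Integrate: h(y) = -3y^2 - 2y.
So F(x,y) = -3y^2 - 2y.
General solution: -3y^2 - 2y = C.


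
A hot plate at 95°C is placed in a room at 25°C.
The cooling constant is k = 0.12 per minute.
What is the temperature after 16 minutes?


Newton's law: dT/dt = -k(T - T_a) has solution T(t) = T_a + (T₀ - T_a)e^(-kt).
Plug in T_a = 25, T₀ = 95, k = 0.12, t = 16: T(16) = 25 + (70)e^(-1.92) ≈ 35.3°C.


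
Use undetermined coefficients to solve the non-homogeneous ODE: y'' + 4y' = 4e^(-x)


Characteristic roots of r² + 4r = 0 are -4, 0.
y_h = C₁e^(-4x) + C₂.
Forcing exponent -1 is not a characteristic root; try y_p = Ae^(-x).
Substitute: A·(1 + (4)·-1 + (0)) = A·-3 = 4, so A = -4/3.
General solution: y = C₁e^(-4x) + C₂ - (4/3)e^(-x).


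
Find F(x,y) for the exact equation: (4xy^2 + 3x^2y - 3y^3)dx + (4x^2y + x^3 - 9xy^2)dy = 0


Check exactness: ∂M/∂y = 8xy + 3x^2 - 9y^2 and ∂N/∂x = 8xy + 3x^2 - 9y^2; equal, so the equation is exact.
Integrate M with respect to x (treating y as constant): ∫M dx = 2x^2y^2 + x^3y - 3xy^3 + h(y).
Differentiate w.r.t. y and set equal to N: all terms match, so h'(y) = 0 and h is a constant absorbed into C.
General solution: 2x^2y^2 + x^3y - 3xy^3 = C.


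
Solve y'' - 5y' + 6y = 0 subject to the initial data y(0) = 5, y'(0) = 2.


Characteristic roots of r² - 5r + 6 = 0 are 2, 3.
General solution y = c₁ e^(2x) + c₂ e^(3x).
Apply y(0) = 5: c₁ + c₂ = 5. Apply y'(0) = 2: 2 c₁ + 3 c₂ = 2.
Solve: c₁ = 13, c₂ = -8.
Particular solution: y = 13e^(2x) - 8e^(3x).


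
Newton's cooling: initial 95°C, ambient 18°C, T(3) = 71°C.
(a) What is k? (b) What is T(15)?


Newton's law: T(t) = T_a + (T₀ - T_a)e^(-kt).
(a) Use T(3) = 71: (71 - 18)/(95 - 18) = e^(-k·3), so k = -ln(0.688)/3 ≈ 0.1245.
(b) Apply k to t = 15: T(15) = 18 + (77)e^(-1.868) ≈ 29.9°C.


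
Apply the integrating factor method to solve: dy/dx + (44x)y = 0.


P(x) = 44x ⇒ μ = e^(22x²).
Q(x) = 0 so μ y is constant: y = Ce^(-22x²).


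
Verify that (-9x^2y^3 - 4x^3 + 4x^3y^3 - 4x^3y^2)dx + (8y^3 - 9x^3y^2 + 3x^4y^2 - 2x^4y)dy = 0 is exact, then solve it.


Check exactness: ∂M/∂y = -27x^2y^2 + 12x^3y^2 - 8x^3y and ∂N/∂x = -27x^2y^2 + 12x^3y^2 - 8x^3y; equal, so the equation is exact.
Integrate M with respect to x (treating y as constant): ∫M dx = -3x^3y^3 - x^4 + x^4y^3 - x^4y^2 + h(y).
Differentiate w.r.t. y and set equal to N: the x-dependent terms already match, leaving h'(y) = 8y^3. Integrate: h(y) = 2y^4.
So F(x,y) = 2y^4 - 3x^3y^3 - x^4 + x^4y^3 - x^4y^2.
General solution: 2y^4 - 3x^3y^3 - x^4 + x^4y^3 - x^4y^2 = C.


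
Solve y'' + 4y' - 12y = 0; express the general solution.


Characteristic equation: r² + 4r - 12 = 0.
Factor: (r - 2)(r + 6) = 0 ⇒ r = 2, -6 (distinct real).
General solution: y = C₁e^(2x) + C₂e^(-6x).


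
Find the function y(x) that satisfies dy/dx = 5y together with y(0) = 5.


General solution of y' = 5y is y = Ce^(5x).
Apply y(0) = 5: C = 5.
Particular solution: y = 5e^(5x).


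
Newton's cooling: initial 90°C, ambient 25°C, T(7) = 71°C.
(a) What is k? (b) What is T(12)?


Newton's law: T(t) = T_a + (T₀ - T_a)e^(-kt).
(a) Use T(7) = 71: (71 - 25)/(90 - 25) = e^(-k·7), so k = -ln(0.708)/7 ≈ 0.0494.
(b) Apply k to t = 12: T(12) = 25 + (65)e^(-0.593) ≈ 60.9°C.


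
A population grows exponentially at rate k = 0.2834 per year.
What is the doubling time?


Exponential growth: P(t) = P₀ e^(0.2834t). Set P(t)/P₀ = 2: e^(0.2834t) = 2.
Solve: t = ln(2)/0.2834 ≈ 2.45 years.


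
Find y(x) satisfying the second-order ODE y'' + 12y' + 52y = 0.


Characteristic equation: r² + 12r + 52 = 0.
Discriminant is negative; roots r = -6 ± 4i (complex conjugate pair).
General solution uses e^(α x)(C₁ cos(β x) + C₂ sin(β x)): y = e^(-6x)(C₁cos(4x) + C₂sin(4x)).


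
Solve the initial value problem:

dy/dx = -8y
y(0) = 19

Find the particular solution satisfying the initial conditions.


General solution of y' = -8y is y = Ce^(-8x).
Apply y(0) = 19: C = 19.
Particular solution: y = 19e^(-8x).


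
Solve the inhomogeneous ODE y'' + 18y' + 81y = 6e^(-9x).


Characteristic polynomial (r + 9)² = 0; repeated root r = -9.
y_h = (C₁ + C₂x)e^(-9x). Forcing matches the repeated root (resonance), so try y_p = Ax² e^(-9x).
Substitute and solve for A: 2A = 6, so A = 3.
General solution: y = (C₁ + C₂x + 3x²)e^(-9x).


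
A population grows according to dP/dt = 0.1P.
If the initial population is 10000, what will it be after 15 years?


The ODE dP/dt = 0.1P has solution P(t) = P(0)e^(0.1t).
Substitute P(0) = 10000 and t = 15: P(15) = 10000 e^(1.50) ≈ 44817.


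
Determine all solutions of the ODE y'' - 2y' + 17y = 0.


Characteristic equation: r² - 2r + 17 = 0.
Discriminant is negative; roots r = 1 ± 4i (complex conjugate pair).
General solution uses e^(α x)(C₁ cos(β x) + C₂ sin(β x)): y = e^(x)(C₁cos(4x) + C₂sin(4x)).


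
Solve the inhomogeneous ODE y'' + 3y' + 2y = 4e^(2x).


Characteristic roots of r² + 3r + 2 = 0 are -2, -1.
y_h = C₁e^(-2x) + C₂e^(-x).
Forcing exponent 2 is not a characteristic root; try y_p = Ae^(2x).
Substitute: A·(4 + (3)·2 + (2)) = A·12 = 4, so A = 1/3.
General solution: y = C₁e^(-2x) + C₂e^(-x) + (1/3)e^(2x).


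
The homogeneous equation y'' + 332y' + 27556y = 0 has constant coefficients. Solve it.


Characteristic equation: r² + 332r + 27556 = 0, i.e. (r + 166)² = 0.
Repeated root r = -166; include an x factor for the second linearly independent solution.
General solution: y = (C₁ + C₂x)e^(-166x).


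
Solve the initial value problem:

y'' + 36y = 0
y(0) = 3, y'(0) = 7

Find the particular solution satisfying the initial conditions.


Characteristic roots of r² + 36 = 0 are ±6i, so y = C₁cos(6x) + C₂sin(6x).
Apply y(0) = 3: C₁ = 3. Differentiate and apply y'(0) = 7: 6·C₂ = 7, so C₂ = 7/6.
Particular solution: y = 3cos(6x) + (7/6)sin(6x).


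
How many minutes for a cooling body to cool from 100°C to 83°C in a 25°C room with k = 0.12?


From T(t) = T_a + (T₀ - T_a)e^(-kt), set T(t) = 83:
(83 - 25) / (100 - 25) = e^(-0.12t), so t = -ln(0.773)/0.12 ≈ 2.1 minutes.


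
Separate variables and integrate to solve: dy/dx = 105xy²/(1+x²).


Separate: dy/y² = 105x/(1+x²) dx.
Integrate LHS: ∫ dy/y² = -1/y.
Integrate RHS via u = 1+x²: (105/2)ln(1+x²) + C.
Result: -1/y = (105/2)ln(1+x²) + C.


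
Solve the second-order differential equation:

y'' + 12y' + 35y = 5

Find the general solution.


Characteristic roots of r² + 12r + 35 = 0 are -7, -5.
y_h = C₁e^(-7x) + C₂e^(-5x).
Constant forcing; try y_p = A. Then 35A = 5 ⇒ A = 1/7.
General solution: y = C₁e^(-7x) + C₂e^(-5x) + 1/7.


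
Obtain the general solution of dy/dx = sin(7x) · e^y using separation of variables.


Separate: e^(-y) dy = sin(7x) dx.
Integrate: -e^(-y) = -(1/7)cos(7x) + C₀.
Rearrange: e^(-y) = (1/7)cos(7x) + C.


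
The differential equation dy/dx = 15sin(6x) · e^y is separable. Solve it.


Separate: e^(-y) dy = 15sin(6x) dx.
Integrate: -e^(-y) = -(5/2)cos(6x) + C₀.
Rearrange: e^(-y) = (5/2)cos(6x) + C.


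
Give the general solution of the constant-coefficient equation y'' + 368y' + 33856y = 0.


Characteristic equation: r² + 368r + 33856 = 0, i.e. (r + 184)² = 0.
Repeated root r = -184; include an x factor for the second linearly independent solution.
General solution: y = (C₁ + C₂x)e^(-184x).


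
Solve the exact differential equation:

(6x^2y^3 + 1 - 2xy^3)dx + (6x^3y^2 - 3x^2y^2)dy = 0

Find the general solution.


Check exactness: ∂M/∂y = 18x^2y^2 - 6xy^2 and ∂N/∂x = 18x^2y^2 - 6xy^2; equal, so the equation is exact.
Integrate M with respect to x (treating y as constant): ∫M dx = 2x^3y^3 + x - x^2y^3 + h(y).
Differentiate w.r.t. y and set equal to N: all terms match, so h'(y) = 0 and h is a constant absorbed into C.
General solution: 2x^3y^3 + x - x^2y^3 = C.


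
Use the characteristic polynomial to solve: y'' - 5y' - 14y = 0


Characteristic equation: r² - 5r - 14 = 0.
Factor: (r + 2)(r - 7) = 0 ⇒ r = -2, 7 (distinct real).
General solution: y = C₁e^(-2x) + C₂e^(7x).


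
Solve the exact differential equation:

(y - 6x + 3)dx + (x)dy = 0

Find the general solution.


Check exactness: ∂M/∂y = 1 and ∂N/∂x = 1; equal, so the equation is exact.
Integrate M with respect to x (treating y as constant): ∫M dx = xy - 3x^2 + 3x + h(y).
Differentiate w.r.t. y and set equal to N: all terms match, so h'(y) = 0 and h is a constant absorbed into C.
General solution: xy - 3x^2 + 3x = C.


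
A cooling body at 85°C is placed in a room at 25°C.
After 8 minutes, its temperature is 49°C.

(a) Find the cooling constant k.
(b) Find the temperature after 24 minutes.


Newton's law: T(t) = T_a + (T₀ - T_a)e^(-kt).
(a) Use T(8) = 49: (49 - 25)/(85 - 25) = e^(-k·8), so k = -ln(0.400)/8 ≈ 0.1145.
(b) Apply k to t = 24: T(24) = 25 + (60)e^(-2.749) ≈ 28.8°C.


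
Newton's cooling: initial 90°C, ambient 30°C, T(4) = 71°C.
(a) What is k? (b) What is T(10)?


Newton's law: T(t) = T_a + (T₀ - T_a)e^(-kt).
(a) Use T(4) = 71: (71 - 30)/(90 - 30) = e^(-k·4), so k = -ln(0.683)/4 ≈ 0.0952.
(b) Apply k to t = 10: T(10) = 30 + (60)e^(-0.952) ≈ 53.2°C.


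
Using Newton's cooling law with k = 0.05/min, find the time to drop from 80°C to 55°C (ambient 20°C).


From T(t) = T_a + (T₀ - T_a)e^(-kt), set T(t) = 55:
(55 - 20) / (80 - 20) = e^(-0.05t), so t = -ln(0.583)/0.05 ≈ 10.8 minutes.


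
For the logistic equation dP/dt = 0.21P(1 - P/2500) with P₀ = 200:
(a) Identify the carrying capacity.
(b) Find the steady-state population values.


Logistic ODE dP/dt = 0.21P(1 - P/2500) has equilibria where dP/dt = 0, i.e. P = 0 or P = 2500.
The coefficient (1 - P/K) = 0 when P = K, identifying K = 2500 as the carrying capacity.
(a) K = 2500; (b) equilibria P = 0 and P = 2500.


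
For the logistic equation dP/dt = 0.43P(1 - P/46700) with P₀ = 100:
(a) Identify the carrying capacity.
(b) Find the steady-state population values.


Logistic ODE dP/dt = 0.43P(1 - P/46700) has equilibria where dP/dt = 0, i.e. P = 0 or P = 46700.
The coefficient (1 - P/K) = 0 when P = K, identifying K = 46700 as the carrying capacity.
(a) K = 46700; (b) equilibria P = 0 and P = 46700.


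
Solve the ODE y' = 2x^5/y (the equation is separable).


Separate variables: y dy = 2x^5 dx.
Integrate both sides: y²/2 = (1/3)x^6 + C₀.
Multiply by 2: y² = (2/3)x^6 + C.


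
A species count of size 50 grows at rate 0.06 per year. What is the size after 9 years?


The ODE dP/dt = 0.06P has solution P(t) = P(0)e^(0.06t).
Substitute P(0) = 50 and t = 9: P(9) = 50 e^(0.54) ≈ 86.


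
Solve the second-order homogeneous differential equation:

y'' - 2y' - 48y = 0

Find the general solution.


Characteristic equation: r² - 2r - 48 = 0.
Factor: (r + 6)(r - 8) = 0 ⇒ r = -6, 8 (distinct real).
General solution: y = C₁e^(-6x) + C₂e^(8x).


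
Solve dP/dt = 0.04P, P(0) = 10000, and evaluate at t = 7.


The ODE dP/dt = 0.04P has solution P(t) = P(0)e^(0.04t).
Substitute P(0) = 10000 and t = 7: P(7) = 10000 e^(0.28) ≈ 13231.


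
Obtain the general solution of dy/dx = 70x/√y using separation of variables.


Separate: √y dy = 70x dx.
Integrate: (2/3)y^(3/2) = 35x² + C.


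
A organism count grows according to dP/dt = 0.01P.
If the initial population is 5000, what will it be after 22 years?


The ODE dP/dt = 0.01P has solution P(t) = P(0)e^(0.01t).
Substitute P(0) = 5000 and t = 22: P(22) = 5000 e^(0.22) ≈ 6230.


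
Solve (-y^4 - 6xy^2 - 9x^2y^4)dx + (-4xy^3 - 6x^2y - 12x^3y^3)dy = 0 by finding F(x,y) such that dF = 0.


Check exactness: ∂M/∂y = -4y^3 - 12xy - 36x^2y^3 and ∂N/∂x = -4y^3 - 12xy - 36x^2y^3; equal, so the equation is exact.
Integrate M with respect to x (treating y as constant): ∫M dx = -xy^4 - 3x^2y^2 - 3x^3y^4 + h(y).
Differentiate w.r.t. y and set equal to N: all terms match, so h'(y) = 0 and h is a constant absorbed into C.
General solution: -xy^4 - 3x^2y^2 - 3x^3y^4 = C.


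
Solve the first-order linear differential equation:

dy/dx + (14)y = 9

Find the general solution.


P(x) = 14, Q(x) = 9; integrating factor μ = e^(14x).
(μ y)' = 9e^(14x) ⇒ μ y = (9/14)e^(14x) + C.
Divide by μ: y = 9/14 + Ce^(-14x).


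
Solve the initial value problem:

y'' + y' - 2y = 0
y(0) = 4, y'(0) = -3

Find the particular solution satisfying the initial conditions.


Characteristic roots of r² + r - 2 = 0 are 1, -2.
General solution y = c₁ e^(x) + c₂ e^(-2x).
Apply y(0) = 4: c₁ + c₂ = 4. Apply y'(0) = -3: 1 c₁ - 2 c₂ = -3.
Solve: c₁ = 5/3, c₂ = 7/3.
Particular solution: y = (5/3)e^(x) + (7/3)e^(-2x).


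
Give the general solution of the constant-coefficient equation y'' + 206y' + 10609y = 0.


Characteristic equation: r² + 206r + 10609 = 0, i.e. (r + 103)² = 0.
Repeated root r = -103; include an x factor for the second linearly independent solution.
General solution: y = (C₁ + C₂x)e^(-103x).


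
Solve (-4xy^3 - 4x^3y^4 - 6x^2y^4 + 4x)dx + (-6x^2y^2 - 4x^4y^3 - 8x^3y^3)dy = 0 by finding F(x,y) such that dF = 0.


Check exactness: ∂M/∂y = -12xy^2 - 16x^3y^3 - 24x^2y^3 and ∂N/∂x = -12xy^2 - 16x^3y^3 - 24x^2y^3; equal, so the equation is exact.
Integrate M with respect to x (treating y as constant): ∫M dx = -2x^2y^3 - x^4y^4 - 2x^3y^4 + 2x^2 + h(y).
Differentiate w.r.t. y and set equal to N: all terms match, so h'(y) = 0 and h is a constant absorbed into C.
General solution: -2x^2y^3 - x^4y^4 - 2x^3y^4 + 2x^2 = C.


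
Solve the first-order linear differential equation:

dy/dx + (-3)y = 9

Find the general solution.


P(x) = -3 ⇒ μ = e^(-3x).
(μ y)' = 9e^(-3x) ⇒ μ y = -3e^(-3x) + C.
Divide by μ: y = -3 + Ce^(3x).


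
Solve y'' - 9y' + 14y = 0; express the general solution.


Characteristic equation: r² - 9r + 14 = 0.
Factor: (r - 2)(r - 7) = 0 ⇒ r = 2, 7 (distinct real).
General solution: y = C₁e^(2x) + C₂e^(7x).


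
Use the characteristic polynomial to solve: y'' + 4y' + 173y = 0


Characteristic equation: r² + 4r + 173 = 0.
Discriminant is negative; roots r = -2 ± 13i (complex conjugate pair).
General solution uses e^(α x)(C₁ cos(β x) + C₂ sin(β x)): y = e^(-2x)(C₁cos(13x) + C₂sin(13x)).


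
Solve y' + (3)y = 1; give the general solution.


P(x) = 3, Q(x) = 1; integrating factor μ = e^(3x).
(μ y)' = e^(3x) ⇒ μ y = (1/3)e^(3x) + C.
Divide by μ: y = 1/3 + Ce^(-3x).


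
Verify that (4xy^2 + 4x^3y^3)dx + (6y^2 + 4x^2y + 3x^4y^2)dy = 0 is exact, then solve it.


Check exactness: ∂M/∂y = 8xy + 12x^3y^2 and ∂N/∂x = 8xy + 12x^3y^2; equal, so the equation is exact.
Integrate M with respect to x (treating y as constant): ∫M dx = 2x^2y^2 + x^4y^3 + h(y).
Differentiate w.r.t. y and set equal to N: the x-dependent terms already match, leaving h'(y) = 6y^2. Integrate: h(y) = 2y^3.
So F(x,y) = 2y^3 + 2x^2y^2 + x^4y^3.
General solution: 2y^3 + 2x^2y^2 + x^4y^3 = C.


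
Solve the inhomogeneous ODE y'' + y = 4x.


Homogeneous: r² + 1 = 0 ⇒ r = ±1i, y_h = C₁cos(x) + C₂sin(x).
Polynomial forcing; try y_p = Ax + B. Then y_p'' + 1 y_p = 1(Ax + B) = 4x, so B = 0 and A = 4.
General solution: y = C₁cos(x) + C₂sin(x) + 4x.


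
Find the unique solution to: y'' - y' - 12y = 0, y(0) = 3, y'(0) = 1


Characteristic roots of r² - r - 12 = 0 are 4, -3.
General solution y = c₁ e^(4x) + c₂ e^(-3x).
Apply y(0) = 3: c₁ + c₂ = 3. Apply y'(0) = 1: 4 c₁ - 3 c₂ = 1.
Solve: c₁ = 10/7, c₂ = 11/7.
Particular solution: y = (10/7)e^(4x) + (11/7)e^(-3x).


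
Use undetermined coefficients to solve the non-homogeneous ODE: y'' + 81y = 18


Homogeneous part: r² + 81 = 0 ⇒ r = ±9i, so y_h = C₁cos(9x) + C₂sin(9x).
Try constant y_p = A; plug in: 81A = 18 ⇒ A = 2/9.
General solution: y = C₁cos(9x) + C₂sin(9x) + 2/9.


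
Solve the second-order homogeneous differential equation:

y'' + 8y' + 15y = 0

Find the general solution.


Characteristic equation: r² + 8r + 15 = 0.
Factor: (r + 5)(r + 3) = 0 ⇒ r = -5, -3 (distinct real).
General solution: y = C₁e^(-5x) + C₂e^(-3x).


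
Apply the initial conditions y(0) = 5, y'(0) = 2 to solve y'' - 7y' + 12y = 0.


Characteristic roots of r² - 7r + 12 = 0 are 3, 4.
General solution y = c₁ e^(3x) + c₂ e^(4x).
Apply y(0) = 5: c₁ + c₂ = 5. Apply y'(0) = 2: 3 c₁ + 4 c₂ = 2.
Solve: c₁ = 18, c₂ = -13.
Particular solution: y = 18e^(3x) - 13e^(4x).


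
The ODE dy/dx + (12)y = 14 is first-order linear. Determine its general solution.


P(x) = 12, Q(x) = 14; integrating factor μ = e^(12x).
(μ y)' = 14e^(12x) ⇒ μ y = (7/6)e^(12x) + C.
Divide by μ: y = 7/6 + Ce^(-12x).


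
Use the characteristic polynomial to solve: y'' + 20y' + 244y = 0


Characteristic equation: r² + 20r + 244 = 0.
Discriminant is negative; roots r = -10 ± 12i (complex conjugate pair).
General solution uses e^(α x)(C₁ cos(β x) + C₂ sin(β x)): y = e^(-10x)(C₁cos(12x) + C₂sin(12x)).


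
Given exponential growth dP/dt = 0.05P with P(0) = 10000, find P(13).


The ODE dP/dt = 0.05P has solution P(t) = P(0)e^(0.05t).
Substitute P(0) = 10000 and t = 13: P(13) = 10000 e^(0.65) ≈ 19155.


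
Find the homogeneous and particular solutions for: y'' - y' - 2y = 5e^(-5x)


Characteristic roots of r² - r - 2 = 0 are -1, 2.
y_h = C₁e^(-x) + C₂e^(2x).
Forcing exponent -5 is not a characteristic root; try y_p = Ae^(-5x).
Substitute: A·(25 + (-1)·-5 + (-2)) = A·28 = 5, so A = 5/28.
General solution: y = C₁e^(-x) + C₂e^(2x) + (5/28)e^(-5x).


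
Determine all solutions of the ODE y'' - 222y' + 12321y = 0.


Characteristic equation: r² - 222r + 12321 = 0, i.e. (r - 111)² = 0.
Repeated root r = 111; include an x factor for the second linearly independent solution.
General solution: y = (C₁ + C₂x)e^(111x).


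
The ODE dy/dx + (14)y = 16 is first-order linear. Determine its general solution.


P(x) = 14, Q(x) = 16; integrating factor μ = e^(14x).
(μ y)' = 16e^(14x) ⇒ μ y = (8/7)e^(14x) + C.
Divide by μ: y = 8/7 + Ce^(-14x).


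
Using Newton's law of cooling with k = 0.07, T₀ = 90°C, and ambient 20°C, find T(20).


Newton's law: dT/dt = -k(T - T_a) has solution T(t) = T_a + (T₀ - T_a)e^(-kt).
Plug in T_a = 20, T₀ = 90, k = 0.07, t = 20: T(20) = 20 + (70)e^(-1.40) ≈ 37.3°C.


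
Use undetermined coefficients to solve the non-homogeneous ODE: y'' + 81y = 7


Homogeneous part: r² + 81 = 0 ⇒ r = ±9i, so y_h = C₁cos(9x) + C₂sin(9x).
Try constant y_p = A; plug in: 81A = 7 ⇒ A = 7/81.
General solution: y = C₁cos(9x) + C₂sin(9x) + 7/81.


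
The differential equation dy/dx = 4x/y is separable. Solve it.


Separate variables: y dy = 4x dx.
Integrate both sides: y²/2 = 2x^2 + C₀.
Multiply by 2: y² = 4x^2 + C.


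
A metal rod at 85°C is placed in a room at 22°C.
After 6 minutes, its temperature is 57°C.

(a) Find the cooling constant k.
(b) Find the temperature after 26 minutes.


Newton's law: T(t) = T_a + (T₀ - T_a)e^(-kt).
(a) Use T(6) = 57: (57 - 22)/(85 - 22) = e^(-k·6), so k = -ln(0.556)/6 ≈ 0.0980.
(b) Apply k to t = 26: T(26) = 22 + (63)e^(-2.547) ≈ 26.9°C.


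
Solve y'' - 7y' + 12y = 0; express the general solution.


Characteristic equation: r² - 7r + 12 = 0.
Factor: (r - 4)(r - 3) = 0 ⇒ r = 4, 3 (distinct real).
General solution: y = C₁e^(4x) + C₂e^(3x).


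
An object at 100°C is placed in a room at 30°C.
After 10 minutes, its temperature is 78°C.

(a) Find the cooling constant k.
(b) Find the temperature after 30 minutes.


Newton's law: T(t) = T_a + (T₀ - T_a)e^(-kt).
(a) Use T(10) = 78: (78 - 30)/(100 - 30) = e^(-k·10), so k = -ln(0.686)/10 ≈ 0.0377.
(b) Apply k to t = 30: T(30) = 30 + (70)e^(-1.132) ≈ 52.6°C.


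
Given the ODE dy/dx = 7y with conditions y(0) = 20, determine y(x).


General solution of y' = 7y is y = Ce^(7x).
Apply y(0) = 20: C = 20.
Particular solution: y = 20e^(7x).


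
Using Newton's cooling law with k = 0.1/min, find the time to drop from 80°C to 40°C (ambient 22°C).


From T(t) = T_a + (T₀ - T_a)e^(-kt), set T(t) = 40:
(40 - 22) / (80 - 22) = e^(-0.1t), so t = -ln(0.310)/0.1 ≈ 11.7 minutes.


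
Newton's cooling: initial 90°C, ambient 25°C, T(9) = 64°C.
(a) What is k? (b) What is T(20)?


Newton's law: T(t) = T_a + (T₀ - T_a)e^(-kt).
(a) Use T(9) = 64: (64 - 25)/(90 - 25) = e^(-k·9), so k = -ln(0.600)/9 ≈ 0.0568.
(b) Apply k to t = 20: T(20) = 25 + (65)e^(-1.135) ≈ 45.9°C.


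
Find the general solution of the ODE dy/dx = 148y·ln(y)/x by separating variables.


Separate: dy/[y ln(y)] = 148 dx/x.
Substitute u = ln(y): du/u = 148 dx/x.
Integrate: ln|ln(y)| = 148ln|x| + C₀, hence ln(y) = C·x^148.


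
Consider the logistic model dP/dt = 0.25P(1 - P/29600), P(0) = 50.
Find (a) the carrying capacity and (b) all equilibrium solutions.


Logistic ODE dP/dt = 0.25P(1 - P/29600) has equilibria where dP/dt = 0, i.e. P = 0 or P = 29600.
The coefficient (1 - P/K) = 0 when P = K, identifying K = 29600 as the carrying capacity.
(a) K = 29600; (b) equilibria P = 0 and P = 29600.


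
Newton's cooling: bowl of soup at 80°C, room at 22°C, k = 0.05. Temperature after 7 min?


Newton's law: dT/dt = -k(T - T_a) has solution T(t) = T_a + (T₀ - T_a)e^(-kt).
Plug in T_a = 22, T₀ = 80, k = 0.05, t = 7: T(7) = 22 + (58)e^(-0.35) ≈ 62.9°C.


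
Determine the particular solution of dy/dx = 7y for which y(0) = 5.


General solution of y' = 7y is y = Ce^(7x).
Apply y(0) = 5: C = 5.
Particular solution: y = 5e^(7x).


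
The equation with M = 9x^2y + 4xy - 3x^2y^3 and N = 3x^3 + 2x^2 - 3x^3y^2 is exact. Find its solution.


Check exactness: ∂M/∂y = 9x^2 + 4x - 9x^2y^2 and ∂N/∂x = 9x^2 + 4x - 9x^2y^2; equal, so the equation is exact.
Integrate M with respect to x (treating y as constant): ∫M dx = 3x^3y + 2x^2y - x^3y^3 + h(y).
Differentiate w.r.t. y and set equal to N: all terms match, so h'(y) = 0 and h is a constant absorbed into C.
General solution: 3x^3y + 2x^2y - x^3y^3 = C.


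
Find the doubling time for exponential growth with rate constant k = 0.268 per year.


Exponential growth: P(t) = P₀ e^(0.268t). Set P(t)/P₀ = 2: e^(0.268t) = 2.
Solve: t = ln(2)/0.268 ≈ 2.59 years.


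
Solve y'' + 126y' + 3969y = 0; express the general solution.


Characteristic equation: r² + 126r + 3969 = 0, i.e. (r + 63)² = 0.
Repeated root r = -63; include an x factor for the second linearly independent solution.
General solution: y = (C₁ + C₂x)e^(-63x).


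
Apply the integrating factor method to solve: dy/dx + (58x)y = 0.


P(x) = 58x ⇒ μ = e^(29x²).
Q(x) = 0 so μ y is constant: y = Ce^(-29x²).


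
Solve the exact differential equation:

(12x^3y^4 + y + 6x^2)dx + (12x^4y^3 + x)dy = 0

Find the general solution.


Check exactness: ∂M/∂y = 48x^3y^3 + 1 and ∂N/∂x = 48x^3y^3 + 1; equal, so the equation is exact.
Integrate M with respect to x (treating y as constant): ∫M dx = 3x^4y^4 + xy + 2x^3 + h(y).
Differentiate w.r.t. y and set equal to N: all terms match, so h'(y) = 0 and h is a constant absorbed into C.
General solution: 3x^4y^4 + xy + 2x^3 = C.


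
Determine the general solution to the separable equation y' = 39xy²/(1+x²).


Separate: dy/y² = 39x/(1+x²) dx.
Integrate LHS: ∫ dy/y² = -1/y.
Integrate RHS via u = 1+x²: (39/2)ln(1+x²) + C.
Result: -1/y = (39/2)ln(1+x²) + C.


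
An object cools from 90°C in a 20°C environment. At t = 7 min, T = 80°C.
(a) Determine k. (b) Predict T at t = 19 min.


Newton's law: T(t) = T_a + (T₀ - T_a)e^(-kt).
(a) Use T(7) = 80: (80 - 20)/(90 - 20) = e^(-k·7), so k = -ln(0.857)/7 ≈ 0.0220.
(b) Apply k to t = 19: T(19) = 20 + (70)e^(-0.418) ≈ 66.1°C.


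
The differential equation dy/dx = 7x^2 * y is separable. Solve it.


Separate variables: dy/y = 7x^2 dx.
Integrate: ln|y| = (7/3)x^3 + C₀.
Exponentiate: y = Ce^((7/3)x^3).


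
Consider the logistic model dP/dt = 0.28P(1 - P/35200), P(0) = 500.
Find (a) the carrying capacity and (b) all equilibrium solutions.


Logistic ODE dP/dt = 0.28P(1 - P/35200) has equilibria where dP/dt = 0, i.e. P = 0 or P = 35200.
The coefficient (1 - P/K) = 0 when P = K, identifying K = 35200 as the carrying capacity.
(a) K = 35200; (b) equilibria P = 0 and P = 35200.


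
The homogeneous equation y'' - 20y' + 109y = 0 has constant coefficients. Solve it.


Characteristic equation: r² - 20r + 109 = 0.
Discriminant is negative; roots r = 10 ± 3i (complex conjugate pair).
General solution uses e^(α x)(C₁ cos(β x) + C₂ sin(β x)): y = e^(10x)(C₁cos(3x) + C₂sin(3x)).


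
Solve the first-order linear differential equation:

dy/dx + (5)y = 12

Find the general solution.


P(x) = 5, Q(x) = 12; integrating factor μ = e^(5x).
(μ y)' = 12e^(5x) ⇒ μ y = (12/5)e^(5x) + C.
Divide by μ: y = 12/5 + Ce^(-5x).


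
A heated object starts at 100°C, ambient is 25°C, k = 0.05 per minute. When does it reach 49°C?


From T(t) = T_a + (T₀ - T_a)e^(-kt), set T(t) = 49:
(49 - 25) / (100 - 25) = e^(-0.05t), so t = -ln(0.320)/0.05 ≈ 22.8 minutes.


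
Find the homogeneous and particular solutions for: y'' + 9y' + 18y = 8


Characteristic roots of r² + 9r + 18 = 0 are -3, -6.
y_h = C₁e^(-3x) + C₂e^(-6x).
Constant forcing; try y_p = A. Then 18A = 8 ⇒ A = 4/9.
General solution: y = C₁e^(-3x) + C₂e^(-6x) + 4/9.


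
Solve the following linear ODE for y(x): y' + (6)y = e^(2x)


P(x) = 6 ⇒ μ = e^(6x).
(μ y)' = e^(8x) ⇒ μ y = e^(8x)/8 + C.
Divide by μ: y = (1/8)e^(2x) + Ce^(-6x).


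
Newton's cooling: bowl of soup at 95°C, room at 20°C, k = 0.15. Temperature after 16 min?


Newton's law: dT/dt = -k(T - T_a) has solution T(t) = T_a + (T₀ - T_a)e^(-kt).
Plug in T_a = 20, T₀ = 95, k = 0.15, t = 16: T(16) = 20 + (75)e^(-2.40) ≈ 26.8°C.


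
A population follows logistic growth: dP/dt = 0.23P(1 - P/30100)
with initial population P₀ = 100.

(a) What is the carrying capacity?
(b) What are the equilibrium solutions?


Logistic ODE dP/dt = 0.23P(1 - P/30100) has equilibria where dP/dt = 0, i.e. P = 0 or P = 30100.
The coefficient (1 - P/K) = 0 when P = K, identifying K = 30100 as the carrying capacity.
(a) K = 30100; (b) equilibria P = 0 and P = 30100.


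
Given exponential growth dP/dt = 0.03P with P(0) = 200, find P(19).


The ODE dP/dt = 0.03P has solution P(t) = P(0)e^(0.03t).
Substitute P(0) = 200 and t = 19: P(19) = 200 e^(0.57) ≈ 354.


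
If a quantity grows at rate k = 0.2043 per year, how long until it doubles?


Exponential growth: P(t) = P₀ e^(0.2043t). Set P(t)/P₀ = 2: e^(0.2043t) = 2.
Solve: t = ln(2)/0.2043 ≈ 3.39 years.


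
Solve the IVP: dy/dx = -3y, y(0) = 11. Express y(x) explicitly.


General solution of y' = -3y is y = Ce^(-3x).
Apply y(0) = 11: C = 11.
Particular solution: y = 11e^(-3x).


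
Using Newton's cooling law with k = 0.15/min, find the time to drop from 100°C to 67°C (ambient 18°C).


From T(t) = T_a + (T₀ - T_a)e^(-kt), set T(t) = 67:
(67 - 18) / (100 - 18) = e^(-0.15t), so t = -ln(0.598)/0.15 ≈ 3.4 minutes.


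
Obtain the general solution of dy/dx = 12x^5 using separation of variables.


Integrate both sides with respect to x: y = ∫ 12x^5 dx = 2x^6 + C.


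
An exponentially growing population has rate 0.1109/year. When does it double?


Exponential growth: P(t) = P₀ e^(0.1109t). Set P(t)/P₀ = 2: e^(0.1109t) = 2.
Solve: t = ln(2)/0.1109 ≈ 6.25 years.


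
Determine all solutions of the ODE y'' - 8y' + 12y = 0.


Characteristic equation: r² - 8r + 12 = 0.
Factor: (r - 2)(r - 6) = 0 ⇒ r = 2, 6 (distinct real).
General solution: y = C₁e^(2x) + C₂e^(6x).


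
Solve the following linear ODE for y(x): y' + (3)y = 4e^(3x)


P(x) = 3 ⇒ μ = e^(3x).
(μ y)' = 4e^(6x) ⇒ μ y = (4/6)e^(6x) + C.
Divide by μ: y = (2/3)e^(3x) + Ce^(-3x).


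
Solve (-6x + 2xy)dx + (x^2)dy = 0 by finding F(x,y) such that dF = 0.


Check exactness: ∂M/∂y = 2x and ∂N/∂x = 2x; equal, so the equation is exact.
Integrate M with respect to x (treating y as constant): ∫M dx = -3x^2 + x^2y + h(y).
Differentiate w.r.t. y and set equal to N: all terms match, so h'(y) = 0 and h is a constant absorbed into C.
General solution: -3x^2 + x^2y = C.


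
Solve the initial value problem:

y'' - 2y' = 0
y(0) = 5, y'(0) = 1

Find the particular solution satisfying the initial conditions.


Characteristic roots of r² - 2r = 0 are 0, 2.
General solution y = c₁ + c₂ e^(2x).
Apply y(0) = 5: c₁ + c₂ = 5. Apply y'(0) = 1: 0 c₁ + 2 c₂ = 1.
Solve: c₁ = 9/2, c₂ = 1/2.
Particular solution: y = 9/2 + (1/2)e^(2x).


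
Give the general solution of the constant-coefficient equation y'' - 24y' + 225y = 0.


Characteristic equation: r² - 24r + 225 = 0.
Discriminant is negative; roots r = 12 ± 9i (complex conjugate pair).
General solution uses e^(α x)(C₁ cos(β x) + C₂ sin(β x)): y = e^(12x)(C₁cos(9x) + C₂sin(9x)).


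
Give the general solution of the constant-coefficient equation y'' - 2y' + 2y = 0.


Characteristic equation: r² - 2r + 2 = 0.
Discriminant is negative; roots r = 1 ± 1i (complex conjugate pair).
General solution uses e^(α x)(C₁ cos(β x) + C₂ sin(β x)): y = e^(x)(C₁cos(x) + C₂sin(x)).


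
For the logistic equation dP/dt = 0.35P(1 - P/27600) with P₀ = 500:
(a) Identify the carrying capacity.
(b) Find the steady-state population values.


Logistic ODE dP/dt = 0.35P(1 - P/27600) has equilibria where dP/dt = 0, i.e. P = 0 or P = 27600.
The coefficient (1 - P/K) = 0 when P = K, identifying K = 27600 as the carrying capacity.
(a) K = 27600; (b) equilibria P = 0 and P = 27600.


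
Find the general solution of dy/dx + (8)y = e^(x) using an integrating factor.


P(x) = 8 ⇒ μ = e^(8x).
(μ y)' = e^(9x) ⇒ μ y = e^(9x)/9 + C.
Divide by μ: y = (1/9)e^(x) + Ce^(-8x).


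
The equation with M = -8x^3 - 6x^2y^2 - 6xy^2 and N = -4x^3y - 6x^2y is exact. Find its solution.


Check exactness: ∂M/∂y = -12x^2y - 12xy and ∂N/∂x = -12x^2y - 12xy; equal, so the equation is exact.
Integrate M with respect to x (treating y as constant): ∫M dx = -2x^4 - 2x^3y^2 - 3x^2y^2 + h(y).
Differentiate w.r.t. y and set equal to N: all terms match, so h'(y) = 0 and h is a constant absorbed into C.
General solution: -2x^4 - 2x^3y^2 - 3x^2y^2 = C.


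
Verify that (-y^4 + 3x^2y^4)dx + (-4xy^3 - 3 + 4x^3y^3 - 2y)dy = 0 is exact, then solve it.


Check exactness: ∂M/∂y = -4y^3 + 12x^2y^3 and ∂N/∂x = -4y^3 + 12x^2y^3; equal, so the equation is exact.
Integrate M with respect to x (treating y as constant): ∫M dx = -xy^4 + x^3y^4 + h(y).
Differentiate w.r.t. y and set equal to N: the x-dependent terms already match, leaving h'(y) = -3 - 2y. Integrate: h(y) = -3y - y^2.
So F(x,y) = -xy^4 - 3y + x^3y^4 - y^2.
General solution: -xy^4 - 3y + x^3y^4 - y^2 = C.


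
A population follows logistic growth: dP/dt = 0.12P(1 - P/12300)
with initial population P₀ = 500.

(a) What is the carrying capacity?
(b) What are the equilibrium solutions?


Logistic ODE dP/dt = 0.12P(1 - P/12300) has equilibria where dP/dt = 0, i.e. P = 0 or P = 12300.
The coefficient (1 - P/K) = 0 when P = K, identifying K = 12300 as the carrying capacity.
(a) K = 12300; (b) equilibria P = 0 and P = 12300.


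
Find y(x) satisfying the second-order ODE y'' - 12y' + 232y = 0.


Characteristic equation: r² - 12r + 232 = 0.
Discriminant is negative; roots r = 6 ± 14i (complex conjugate pair).
General solution uses e^(α x)(C₁ cos(β x) + C₂ sin(β x)): y = e^(6x)(C₁cos(14x) + C₂sin(14x)).


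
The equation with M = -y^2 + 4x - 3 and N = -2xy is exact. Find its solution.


Check exactness: ∂M/∂y = -2y and ∂N/∂x = -2y; equal, so the equation is exact.
Integrate M with respect to x (treating y as constant): ∫M dx = -xy^2 + 2x^2 - 3x + h(y).
Differentiate w.r.t. y and set equal to N: all terms match, so h'(y) = 0 and h is a constant absorbed into C.
General solution: -xy^2 + 2x^2 - 3x = C.


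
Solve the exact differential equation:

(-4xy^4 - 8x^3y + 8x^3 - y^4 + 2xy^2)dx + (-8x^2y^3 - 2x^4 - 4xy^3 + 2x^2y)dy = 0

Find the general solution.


Check exactness: ∂M/∂y = -16xy^3 - 8x^3 - 4y^3 + 4xy and ∂N/∂x = -16xy^3 - 8x^3 - 4y^3 + 4xy; equal, so the equation is exact.
Integrate M with respect to x (treating y as constant): ∫M dx = -2x^2y^4 - 2x^4y + 2x^4 - xy^4 + x^2y^2 + h(y).
Differentiate w.r.t. y and set equal to N: all terms match, so h'(y) = 0 and h is a constant absorbed into C.
General solution: -2x^2y^4 - 2x^4y + 2x^4 - xy^4 + x^2y^2 = C.


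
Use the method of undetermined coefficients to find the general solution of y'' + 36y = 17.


Homogeneous part: r² + 36 = 0 ⇒ r = ±6i, so y_h = C₁cos(6x) + C₂sin(6x).
Try constant y_p = A; plug in: 36A = 17 ⇒ A = 17/36.
General solution: y = C₁cos(6x) + C₂sin(6x) + 17/36.


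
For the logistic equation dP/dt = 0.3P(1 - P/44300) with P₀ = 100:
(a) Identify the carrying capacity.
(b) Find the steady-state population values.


Logistic ODE dP/dt = 0.3P(1 - P/44300) has equilibria where dP/dt = 0, i.e. P = 0 or P = 44300.
The coefficient (1 - P/K) = 0 when P = K, identifying K = 44300 as the carrying capacity.
(a) K = 44300; (b) equilibria P = 0 and P = 44300.


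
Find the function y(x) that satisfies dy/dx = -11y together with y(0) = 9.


General solution of y' = -11y is y = Ce^(-11x).
Apply y(0) = 9: C = 9.
Particular solution: y = 9e^(-11x).


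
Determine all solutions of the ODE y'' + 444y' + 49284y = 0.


Characteristic equation: r² + 444r + 49284 = 0, i.e. (r + 222)² = 0.
Repeated root r = -222; include an x factor for the second linearly independent solution.
General solution: y = (C₁ + C₂x)e^(-222x).


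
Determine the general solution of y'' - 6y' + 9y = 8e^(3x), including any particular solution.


Characteristic polynomial (r - 3)² = 0; repeated root r = 3.
y_h = (C₁ + C₂x)e^(3x). Forcing matches the repeated root (resonance), so try y_p = Ax² e^(3x).
Substitute and solve for A: 2A = 8, so A = 4.
General solution: y = (C₁ + C₂x + 4x²)e^(3x).


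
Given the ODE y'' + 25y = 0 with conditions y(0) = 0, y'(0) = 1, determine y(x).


Characteristic roots of r² + 25 = 0 are ±5i, so y = C₁cos(5x) + C₂sin(5x).
Apply y(0) = 0: C₁ = 0. Differentiate and apply y'(0) = 1: 5·C₂ = 1, so C₂ = 1/5.
Particular solution: y = (1/5)sin(5x).


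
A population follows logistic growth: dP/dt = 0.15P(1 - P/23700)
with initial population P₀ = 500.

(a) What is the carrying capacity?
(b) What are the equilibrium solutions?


Logistic ODE dP/dt = 0.15P(1 - P/23700) has equilibria where dP/dt = 0, i.e. P = 0 or P = 23700.
The coefficient (1 - P/K) = 0 when P = K, identifying K = 23700 as the carrying capacity.
(a) K = 23700; (b) equilibria P = 0 and P = 23700.


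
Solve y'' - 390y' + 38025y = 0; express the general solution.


Characteristic equation: r² - 390r + 38025 = 0, i.e. (r - 195)² = 0.
Repeated root r = 195; include an x factor for the second linearly independent solution.
General solution: y = (C₁ + C₂x)e^(195x).


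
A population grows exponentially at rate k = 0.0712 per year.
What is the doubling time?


Exponential growth: P(t) = P₀ e^(0.0712t). Set P(t)/P₀ = 2: e^(0.0712t) = 2.
Solve: t = ln(2)/0.0712 ≈ 9.74 years.


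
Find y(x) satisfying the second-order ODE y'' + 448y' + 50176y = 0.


Characteristic equation: r² + 448r + 50176 = 0, i.e. (r + 224)² = 0.
Repeated root r = -224; include an x factor for the second linearly independent solution.
General solution: y = (C₁ + C₂x)e^(-224x).
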